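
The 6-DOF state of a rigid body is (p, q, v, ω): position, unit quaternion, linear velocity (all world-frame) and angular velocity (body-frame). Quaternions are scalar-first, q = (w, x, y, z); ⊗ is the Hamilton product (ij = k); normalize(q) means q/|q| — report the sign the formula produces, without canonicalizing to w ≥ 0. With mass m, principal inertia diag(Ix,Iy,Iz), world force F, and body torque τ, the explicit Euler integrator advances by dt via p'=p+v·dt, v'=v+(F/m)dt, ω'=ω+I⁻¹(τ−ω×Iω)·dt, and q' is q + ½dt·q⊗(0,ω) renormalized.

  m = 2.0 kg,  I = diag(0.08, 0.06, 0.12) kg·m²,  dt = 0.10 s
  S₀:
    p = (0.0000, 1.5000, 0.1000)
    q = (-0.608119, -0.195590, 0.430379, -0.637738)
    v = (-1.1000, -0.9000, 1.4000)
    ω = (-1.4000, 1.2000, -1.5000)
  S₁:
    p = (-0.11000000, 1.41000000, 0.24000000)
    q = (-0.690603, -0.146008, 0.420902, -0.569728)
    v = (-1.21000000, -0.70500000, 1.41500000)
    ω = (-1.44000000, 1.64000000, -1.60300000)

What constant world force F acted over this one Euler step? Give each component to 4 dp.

F = (-2.2000, 3.9000, 0.3000)

velocity change Δv = (-0.11000000, 0.19500000, 0.01500000)
F = m·Δv/dt = (-2.2000, 3.9000, 0.3000)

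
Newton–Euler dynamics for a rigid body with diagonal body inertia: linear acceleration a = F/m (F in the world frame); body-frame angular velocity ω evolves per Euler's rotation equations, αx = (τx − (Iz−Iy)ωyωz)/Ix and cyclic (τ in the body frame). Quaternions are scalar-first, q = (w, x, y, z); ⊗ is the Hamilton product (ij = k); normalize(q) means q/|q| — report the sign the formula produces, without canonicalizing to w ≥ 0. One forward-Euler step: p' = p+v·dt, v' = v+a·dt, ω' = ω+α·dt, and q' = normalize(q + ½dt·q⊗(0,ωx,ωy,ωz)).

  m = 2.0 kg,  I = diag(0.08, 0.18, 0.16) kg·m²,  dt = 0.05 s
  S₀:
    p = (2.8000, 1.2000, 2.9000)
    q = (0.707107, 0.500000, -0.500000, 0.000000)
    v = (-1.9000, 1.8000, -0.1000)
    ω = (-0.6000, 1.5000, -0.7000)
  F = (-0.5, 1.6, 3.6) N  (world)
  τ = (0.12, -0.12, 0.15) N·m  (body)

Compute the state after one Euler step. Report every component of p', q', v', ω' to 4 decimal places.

p' = (2.7050, 1.2900, 2.8950)
q' = (0.7326, 0.4977, -0.4643, -0.0011)
v' = (-1.9125, 1.8400, -0.0100)
ω' = (-0.5381, 1.4760, -0.6250)

p + v·dt = (2.7050, 1.2900, 2.8950)
v + (F/m)dt = (-1.9125, 1.8400, -0.0100)
gyro term ω×Iω = (0.0210, -0.0336, -0.0900)
(τ − ω×Iω)/I = (1.2375, -0.4800, 1.5000)
ω + α·dt = (-0.5381, 1.4760, -0.6250)
q⊗(0,ω) = (1.0500000, -0.0742642, 1.4106605, -0.0449749)
q' = normalize(q + ½dt·q⊗(0,ω)) = (0.7326, 0.4977, -0.4643, -0.0011)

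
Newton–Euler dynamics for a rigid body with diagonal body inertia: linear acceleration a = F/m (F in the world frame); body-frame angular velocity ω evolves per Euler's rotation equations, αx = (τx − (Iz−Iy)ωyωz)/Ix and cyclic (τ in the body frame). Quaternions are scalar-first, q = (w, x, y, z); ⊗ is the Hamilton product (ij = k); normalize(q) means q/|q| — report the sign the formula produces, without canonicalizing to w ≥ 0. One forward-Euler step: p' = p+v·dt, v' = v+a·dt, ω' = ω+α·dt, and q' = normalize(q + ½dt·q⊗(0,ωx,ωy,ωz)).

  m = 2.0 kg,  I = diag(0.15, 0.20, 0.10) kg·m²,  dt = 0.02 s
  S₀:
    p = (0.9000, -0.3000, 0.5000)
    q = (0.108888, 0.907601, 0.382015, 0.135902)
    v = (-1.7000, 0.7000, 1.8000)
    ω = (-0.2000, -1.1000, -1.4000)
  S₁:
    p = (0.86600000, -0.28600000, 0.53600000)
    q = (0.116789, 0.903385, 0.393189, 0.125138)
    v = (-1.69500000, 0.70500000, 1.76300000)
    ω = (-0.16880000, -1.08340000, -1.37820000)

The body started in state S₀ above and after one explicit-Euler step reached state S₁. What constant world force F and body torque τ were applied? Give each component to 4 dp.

F = (0.5000, 0.5000, -3.7000)
τ = (0.0800, 0.1800, 0.1200)

velocity change Δv = (0.00500000, 0.00500000, -0.03700000)
applied force F = (0.5000, 0.5000, -3.7000)
Δω = ω₁−ω₀ = (0.03120000, 0.01660000, 0.02180000)
gyro term ω₀×Iω₀ = (-0.1540, 0.0140, 0.0110)
applied torque τ = (0.0800, 0.1800, 0.1200)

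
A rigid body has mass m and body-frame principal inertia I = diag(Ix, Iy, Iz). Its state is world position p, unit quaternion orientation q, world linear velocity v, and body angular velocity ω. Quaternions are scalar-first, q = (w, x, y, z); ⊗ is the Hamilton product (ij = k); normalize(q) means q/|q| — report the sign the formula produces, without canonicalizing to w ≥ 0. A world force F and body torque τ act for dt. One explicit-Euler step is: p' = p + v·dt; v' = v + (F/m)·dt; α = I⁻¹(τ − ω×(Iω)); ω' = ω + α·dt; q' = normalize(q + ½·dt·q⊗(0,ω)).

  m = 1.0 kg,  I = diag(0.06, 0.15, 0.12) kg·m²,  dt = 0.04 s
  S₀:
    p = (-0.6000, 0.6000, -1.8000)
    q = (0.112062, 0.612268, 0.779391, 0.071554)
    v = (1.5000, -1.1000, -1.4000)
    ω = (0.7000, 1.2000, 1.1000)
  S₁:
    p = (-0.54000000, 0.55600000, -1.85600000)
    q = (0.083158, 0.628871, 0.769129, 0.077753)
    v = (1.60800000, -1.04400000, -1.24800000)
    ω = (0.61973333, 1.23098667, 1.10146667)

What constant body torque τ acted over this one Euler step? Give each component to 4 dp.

rate change Δω = (-0.08026667, 0.03098667, 0.00146667)
τ = I·(Δω/dt) + ω₀×(Iω₀) = (-0.1600, 0.0700, 0.0800)

τ = (-0.1600, 0.0700, 0.0800)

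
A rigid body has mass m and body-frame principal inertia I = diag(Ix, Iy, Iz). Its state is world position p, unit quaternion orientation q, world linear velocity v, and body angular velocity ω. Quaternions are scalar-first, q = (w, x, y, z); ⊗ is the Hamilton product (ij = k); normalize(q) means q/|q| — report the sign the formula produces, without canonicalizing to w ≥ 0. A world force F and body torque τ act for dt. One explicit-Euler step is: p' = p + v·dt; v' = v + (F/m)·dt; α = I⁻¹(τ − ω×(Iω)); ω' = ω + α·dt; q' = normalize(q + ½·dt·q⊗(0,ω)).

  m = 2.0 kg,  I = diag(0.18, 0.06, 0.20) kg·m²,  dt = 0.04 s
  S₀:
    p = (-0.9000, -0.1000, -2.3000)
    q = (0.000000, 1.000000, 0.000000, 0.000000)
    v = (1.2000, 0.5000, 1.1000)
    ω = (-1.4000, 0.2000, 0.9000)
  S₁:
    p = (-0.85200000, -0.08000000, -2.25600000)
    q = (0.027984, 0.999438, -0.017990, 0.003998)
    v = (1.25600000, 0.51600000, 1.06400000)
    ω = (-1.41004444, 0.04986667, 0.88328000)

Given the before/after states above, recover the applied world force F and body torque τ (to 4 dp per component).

F = (2.8000, 0.8000, -1.8000)
τ = (-0.0200, -0.2000, -0.0500)

Δv = v₁−v₀ = (0.05600000, 0.01600000, -0.03600000)
applied force F = (2.8000, 0.8000, -1.8000)
Δω = ω₁−ω₀ = (-0.01004444, -0.15013333, -0.01672000)
I·α + gyro = (-0.0200, -0.2000, -0.0500)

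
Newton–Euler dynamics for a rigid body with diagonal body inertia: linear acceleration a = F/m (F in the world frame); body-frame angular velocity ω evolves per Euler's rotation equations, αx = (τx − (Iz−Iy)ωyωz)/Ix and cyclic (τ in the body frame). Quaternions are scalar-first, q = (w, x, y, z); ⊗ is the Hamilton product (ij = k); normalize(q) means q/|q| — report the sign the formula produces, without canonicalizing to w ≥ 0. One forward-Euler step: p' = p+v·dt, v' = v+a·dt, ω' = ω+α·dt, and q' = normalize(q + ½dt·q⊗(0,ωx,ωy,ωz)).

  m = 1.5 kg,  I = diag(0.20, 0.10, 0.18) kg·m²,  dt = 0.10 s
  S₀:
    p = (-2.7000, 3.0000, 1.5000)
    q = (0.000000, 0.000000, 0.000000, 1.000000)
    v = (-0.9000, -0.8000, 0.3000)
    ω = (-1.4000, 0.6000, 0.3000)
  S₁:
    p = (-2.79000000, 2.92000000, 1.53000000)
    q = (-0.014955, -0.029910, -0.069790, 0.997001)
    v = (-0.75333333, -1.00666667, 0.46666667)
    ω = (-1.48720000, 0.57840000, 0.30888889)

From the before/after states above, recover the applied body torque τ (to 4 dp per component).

rate change Δω = (-0.08720000, -0.02160000, 0.00888889)
I·α + gyro = (-0.1600, -0.0300, 0.1000)

τ = (-0.1600, -0.0300, 0.1000)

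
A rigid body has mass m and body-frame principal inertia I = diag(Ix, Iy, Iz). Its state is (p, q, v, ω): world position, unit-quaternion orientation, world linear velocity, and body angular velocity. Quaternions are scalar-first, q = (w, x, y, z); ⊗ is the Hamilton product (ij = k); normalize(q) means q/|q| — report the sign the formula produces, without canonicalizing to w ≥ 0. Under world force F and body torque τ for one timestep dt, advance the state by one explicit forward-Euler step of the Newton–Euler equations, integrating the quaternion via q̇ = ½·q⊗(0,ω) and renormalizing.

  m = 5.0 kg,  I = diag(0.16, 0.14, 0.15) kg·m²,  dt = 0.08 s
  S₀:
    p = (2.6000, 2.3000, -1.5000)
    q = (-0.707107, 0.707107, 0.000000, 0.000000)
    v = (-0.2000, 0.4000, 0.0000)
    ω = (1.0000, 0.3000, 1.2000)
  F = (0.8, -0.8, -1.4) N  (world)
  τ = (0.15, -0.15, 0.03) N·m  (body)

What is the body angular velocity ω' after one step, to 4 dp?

precession coupling ω×(Iω) = (0.0036, 0.0120, -0.0060)
(τ − ω×Iω)/I = (0.9150, -1.1571, 0.2400)
ω + α·dt = (1.0732, 0.2074, 1.2192)

ω' = (1.0732, 0.2074, 1.2192)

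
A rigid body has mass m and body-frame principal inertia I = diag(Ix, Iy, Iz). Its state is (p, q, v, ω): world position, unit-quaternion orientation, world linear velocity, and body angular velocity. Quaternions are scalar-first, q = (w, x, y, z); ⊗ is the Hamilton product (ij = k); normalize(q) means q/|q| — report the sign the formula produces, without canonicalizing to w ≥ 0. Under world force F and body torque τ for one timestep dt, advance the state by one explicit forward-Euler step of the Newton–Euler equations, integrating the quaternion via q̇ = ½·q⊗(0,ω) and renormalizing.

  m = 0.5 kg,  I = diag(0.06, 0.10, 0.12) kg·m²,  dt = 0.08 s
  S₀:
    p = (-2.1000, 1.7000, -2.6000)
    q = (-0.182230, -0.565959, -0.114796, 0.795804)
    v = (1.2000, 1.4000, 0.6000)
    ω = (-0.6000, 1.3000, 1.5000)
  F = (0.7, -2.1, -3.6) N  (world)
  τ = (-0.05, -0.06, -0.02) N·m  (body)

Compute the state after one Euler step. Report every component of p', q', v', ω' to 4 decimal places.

p' = (-2.0040, 1.8120, -2.5520)
q' = (-0.2368, -0.6078, -0.1090, 0.7501)
v' = (1.3120, 1.0640, 0.0240)
ω' = (-0.7187, 1.2088, 1.5075)

precession coupling ω×(Iω) = (0.0390, 0.0540, -0.0312)
(τ − ω×Iω)/I = (-1.4833, -1.1400, 0.0933)
new body rate ω' = (-0.7187, 1.2088, 1.5075)
2q̇ = q⊗(0,ω) = (-1.3840466, -1.0974012, 0.1345571, -1.0779693)
q + ½dt·q⊗(0,ω), renormalized = (-0.2368, -0.6078, -0.1090, 0.7501)
a = F/m = (1.4000, -4.2000, -7.2000)
new position p' = (-2.0040, 1.8120, -2.5520)
new velocity v' = (1.3120, 1.0640, 0.0240)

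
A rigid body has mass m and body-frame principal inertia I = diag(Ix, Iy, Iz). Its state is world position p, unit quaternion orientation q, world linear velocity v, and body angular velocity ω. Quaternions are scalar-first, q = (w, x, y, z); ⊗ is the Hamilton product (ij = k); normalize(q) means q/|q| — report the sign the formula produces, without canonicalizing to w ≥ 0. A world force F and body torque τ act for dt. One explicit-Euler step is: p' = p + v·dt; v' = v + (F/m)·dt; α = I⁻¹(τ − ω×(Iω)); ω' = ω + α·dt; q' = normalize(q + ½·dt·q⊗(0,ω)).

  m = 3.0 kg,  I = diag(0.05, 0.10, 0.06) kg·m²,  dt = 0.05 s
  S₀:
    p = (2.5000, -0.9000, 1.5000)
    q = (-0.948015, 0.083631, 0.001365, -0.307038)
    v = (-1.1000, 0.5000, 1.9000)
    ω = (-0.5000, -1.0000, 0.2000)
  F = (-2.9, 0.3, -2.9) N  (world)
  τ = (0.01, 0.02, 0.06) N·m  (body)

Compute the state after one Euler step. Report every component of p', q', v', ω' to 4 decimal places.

p' = (2.4450, -0.8750, 1.5950)
q' = (-0.9450, 0.0878, 0.0285, -0.3137)
v' = (-1.1483, 0.5050, 1.8517)
ω' = (-0.4980, -0.9905, 0.2292)

angular accel α = (0.0400, 0.1900, 0.5833)
ω + α·dt = (-0.4980, -0.9905, 0.2292)
2q̇ = q⊗(0,ω) = (0.1045881, 0.1672425, 1.0848078, -0.2725515)
q + ½dt·q⊗(0,ω), renormalized = (-0.9450, 0.0878, 0.0285, -0.3137)
p + v·dt = (2.4450, -0.8750, 1.5950)
v' = v + a·dt = (-1.1483, 0.5050, 1.8517)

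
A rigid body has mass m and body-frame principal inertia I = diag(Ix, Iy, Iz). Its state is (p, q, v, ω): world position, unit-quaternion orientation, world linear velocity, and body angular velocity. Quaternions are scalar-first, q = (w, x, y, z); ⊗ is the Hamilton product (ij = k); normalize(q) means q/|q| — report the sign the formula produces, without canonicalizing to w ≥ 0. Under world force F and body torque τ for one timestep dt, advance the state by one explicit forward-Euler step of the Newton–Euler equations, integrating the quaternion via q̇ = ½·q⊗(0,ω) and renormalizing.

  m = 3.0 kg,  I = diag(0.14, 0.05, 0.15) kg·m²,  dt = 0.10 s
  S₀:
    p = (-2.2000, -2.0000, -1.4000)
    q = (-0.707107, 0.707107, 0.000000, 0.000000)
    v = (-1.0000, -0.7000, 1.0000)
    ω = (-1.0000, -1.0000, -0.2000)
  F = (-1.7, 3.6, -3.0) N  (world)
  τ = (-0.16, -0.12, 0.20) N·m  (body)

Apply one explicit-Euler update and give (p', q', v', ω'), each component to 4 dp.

(τ − ω×Iω)/I = (-1.2857, -2.3600, 1.9333)
ω + α·dt = (-1.1286, -1.2360, -0.0067)
Hamilton product q⊗(0,ω) = (0.7071070, 0.7071070, 0.8485284, -0.5656856)
updated quaternion q' = (-0.6700, 0.7406, 0.0423, -0.0282)
a = F/m = (-0.5667, 1.2000, -1.0000)
p + v·dt = (-2.3000, -2.0700, -1.3000)
v' = v + a·dt = (-1.0567, -0.5800, 0.9000)

p' = (-2.3000, -2.0700, -1.3000)
q' = (-0.6700, 0.7406, 0.0423, -0.0282)
v' = (-1.0567, -0.5800, 0.9000)
ω' = (-1.1286, -1.2360, -0.0067)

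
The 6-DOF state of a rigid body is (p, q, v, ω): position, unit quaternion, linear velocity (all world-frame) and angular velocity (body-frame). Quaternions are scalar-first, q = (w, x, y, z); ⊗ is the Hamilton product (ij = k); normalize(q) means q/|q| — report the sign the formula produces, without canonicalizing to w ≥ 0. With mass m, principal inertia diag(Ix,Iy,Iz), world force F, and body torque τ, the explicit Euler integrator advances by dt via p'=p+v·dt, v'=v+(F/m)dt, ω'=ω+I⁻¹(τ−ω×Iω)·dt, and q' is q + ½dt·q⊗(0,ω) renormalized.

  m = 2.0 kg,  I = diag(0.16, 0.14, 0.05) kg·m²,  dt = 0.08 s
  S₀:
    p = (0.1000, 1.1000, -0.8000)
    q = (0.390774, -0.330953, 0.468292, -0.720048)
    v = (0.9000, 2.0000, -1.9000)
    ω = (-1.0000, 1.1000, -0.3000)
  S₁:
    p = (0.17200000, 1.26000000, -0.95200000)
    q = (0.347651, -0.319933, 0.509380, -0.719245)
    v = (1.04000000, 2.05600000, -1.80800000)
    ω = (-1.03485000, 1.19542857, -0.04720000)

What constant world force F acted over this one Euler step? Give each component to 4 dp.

F = (3.5000, 1.4000, 2.3000)

Δv = v₁−v₀ = (0.14000000, 0.05600000, 0.09200000)
m·(v₁−v₀)/dt = (3.5000, 1.4000, 2.3000)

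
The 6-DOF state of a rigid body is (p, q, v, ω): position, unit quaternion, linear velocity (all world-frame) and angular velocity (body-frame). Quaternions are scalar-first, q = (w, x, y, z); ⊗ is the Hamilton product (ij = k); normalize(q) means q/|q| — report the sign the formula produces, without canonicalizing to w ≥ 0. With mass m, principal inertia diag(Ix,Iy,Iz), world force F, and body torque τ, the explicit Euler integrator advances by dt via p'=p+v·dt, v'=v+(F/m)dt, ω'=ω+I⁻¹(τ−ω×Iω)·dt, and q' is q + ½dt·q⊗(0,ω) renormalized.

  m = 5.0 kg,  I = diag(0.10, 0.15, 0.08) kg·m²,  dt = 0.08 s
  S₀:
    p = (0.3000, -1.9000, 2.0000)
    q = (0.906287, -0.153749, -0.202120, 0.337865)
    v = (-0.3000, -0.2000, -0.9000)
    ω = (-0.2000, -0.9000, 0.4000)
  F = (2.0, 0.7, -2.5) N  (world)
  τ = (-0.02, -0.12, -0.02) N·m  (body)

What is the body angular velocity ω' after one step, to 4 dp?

ω' = (-0.2362, -0.9631, 0.3710)

angular accel α = (-0.4520, -0.7893, -0.3625)
new body rate ω' = (-0.2362, -0.9631, 0.3710)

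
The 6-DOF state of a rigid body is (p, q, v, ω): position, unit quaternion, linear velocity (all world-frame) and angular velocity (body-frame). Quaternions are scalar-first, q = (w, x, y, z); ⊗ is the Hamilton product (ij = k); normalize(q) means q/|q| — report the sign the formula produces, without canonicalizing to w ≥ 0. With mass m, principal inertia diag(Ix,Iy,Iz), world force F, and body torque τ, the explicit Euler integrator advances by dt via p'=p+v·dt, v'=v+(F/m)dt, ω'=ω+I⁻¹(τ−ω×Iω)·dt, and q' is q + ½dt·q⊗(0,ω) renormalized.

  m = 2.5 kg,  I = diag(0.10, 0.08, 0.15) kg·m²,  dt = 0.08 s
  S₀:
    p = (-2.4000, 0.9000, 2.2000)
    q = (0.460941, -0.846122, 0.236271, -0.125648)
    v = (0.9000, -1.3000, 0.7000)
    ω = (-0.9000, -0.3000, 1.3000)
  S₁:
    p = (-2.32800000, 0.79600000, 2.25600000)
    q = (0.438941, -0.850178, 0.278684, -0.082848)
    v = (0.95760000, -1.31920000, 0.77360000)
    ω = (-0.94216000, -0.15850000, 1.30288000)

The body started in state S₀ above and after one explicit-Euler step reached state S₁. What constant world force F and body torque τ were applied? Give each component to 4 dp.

F = (1.8000, -0.6000, 2.3000)
τ = (-0.0800, 0.2000, 0.0000)

v₁ − v₀ = (0.05760000, -0.01920000, 0.07360000)
m·(v₁−v₀)/dt = (1.8000, -0.6000, 2.3000)
ω₁ − ω₀ = (-0.04216000, 0.14150000, 0.00288000)
precession coupling = (-0.0273, 0.0585, -0.0054)
applied torque τ = (-0.0800, 0.2000, 0.0000)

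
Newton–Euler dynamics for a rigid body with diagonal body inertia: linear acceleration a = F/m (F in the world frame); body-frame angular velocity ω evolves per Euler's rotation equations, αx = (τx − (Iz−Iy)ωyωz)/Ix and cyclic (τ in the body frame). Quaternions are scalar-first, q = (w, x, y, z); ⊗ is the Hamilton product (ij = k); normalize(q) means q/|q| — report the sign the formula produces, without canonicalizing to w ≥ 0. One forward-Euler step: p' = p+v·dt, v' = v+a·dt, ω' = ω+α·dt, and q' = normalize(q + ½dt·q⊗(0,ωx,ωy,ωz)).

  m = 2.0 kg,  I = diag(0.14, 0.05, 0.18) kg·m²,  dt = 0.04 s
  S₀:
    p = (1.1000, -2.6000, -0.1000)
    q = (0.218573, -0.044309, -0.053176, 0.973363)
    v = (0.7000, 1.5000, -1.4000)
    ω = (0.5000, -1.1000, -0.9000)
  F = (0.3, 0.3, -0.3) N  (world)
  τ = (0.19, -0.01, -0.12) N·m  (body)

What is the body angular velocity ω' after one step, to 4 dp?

gyro term ω×Iω = (0.1287, 0.0180, 0.0495)
α = I⁻¹(τ − ω×Iω) = (0.4379, -0.5600, -0.9417)
ω' = ω + α·dt = (0.5175, -1.1224, -0.9377)

ω' = (0.5175, -1.1224, -0.9377)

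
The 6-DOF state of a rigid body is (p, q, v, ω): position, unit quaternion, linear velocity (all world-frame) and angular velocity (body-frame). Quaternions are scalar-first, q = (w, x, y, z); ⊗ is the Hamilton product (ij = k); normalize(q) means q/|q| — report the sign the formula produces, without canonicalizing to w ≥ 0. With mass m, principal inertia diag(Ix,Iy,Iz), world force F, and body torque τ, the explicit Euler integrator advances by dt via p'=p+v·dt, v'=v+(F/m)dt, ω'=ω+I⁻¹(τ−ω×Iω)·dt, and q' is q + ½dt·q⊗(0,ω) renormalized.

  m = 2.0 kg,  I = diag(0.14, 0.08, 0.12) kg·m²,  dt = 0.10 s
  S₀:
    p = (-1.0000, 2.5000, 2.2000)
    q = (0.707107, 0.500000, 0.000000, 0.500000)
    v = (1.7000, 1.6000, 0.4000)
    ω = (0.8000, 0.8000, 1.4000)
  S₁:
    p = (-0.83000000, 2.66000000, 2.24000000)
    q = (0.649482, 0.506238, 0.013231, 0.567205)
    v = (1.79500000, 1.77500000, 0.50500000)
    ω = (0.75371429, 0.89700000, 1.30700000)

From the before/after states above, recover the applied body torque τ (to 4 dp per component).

Δω = ω₁−ω₀ = (-0.04628571, 0.09700000, -0.09300000)
precession coupling = (0.0448, 0.0224, -0.0384)
I·α + gyro = (-0.0200, 0.1000, -0.1500)

τ = (-0.0200, 0.1000, -0.1500)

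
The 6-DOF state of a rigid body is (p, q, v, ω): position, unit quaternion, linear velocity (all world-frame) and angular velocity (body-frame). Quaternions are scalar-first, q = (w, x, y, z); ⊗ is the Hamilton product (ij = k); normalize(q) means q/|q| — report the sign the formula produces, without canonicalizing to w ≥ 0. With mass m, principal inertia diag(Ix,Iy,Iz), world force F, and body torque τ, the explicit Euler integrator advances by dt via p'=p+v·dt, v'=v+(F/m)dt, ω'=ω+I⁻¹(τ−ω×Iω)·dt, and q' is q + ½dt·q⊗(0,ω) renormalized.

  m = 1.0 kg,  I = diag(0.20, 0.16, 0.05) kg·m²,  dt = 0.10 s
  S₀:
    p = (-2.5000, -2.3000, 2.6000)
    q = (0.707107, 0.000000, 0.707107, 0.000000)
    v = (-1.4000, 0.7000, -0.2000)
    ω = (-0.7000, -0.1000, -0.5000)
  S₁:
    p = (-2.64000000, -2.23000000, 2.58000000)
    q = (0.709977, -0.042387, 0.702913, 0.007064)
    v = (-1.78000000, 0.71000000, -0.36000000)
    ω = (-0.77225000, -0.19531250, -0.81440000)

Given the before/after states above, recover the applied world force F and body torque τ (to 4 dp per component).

F = (-3.8000, 0.1000, -1.6000)
τ = (-0.1500, -0.1000, -0.1600)

Δv = v₁−v₀ = (-0.38000000, 0.01000000, -0.16000000)
F = m·Δv/dt = (-3.8000, 0.1000, -1.6000)
rate change Δω = (-0.07225000, -0.09531250, -0.31440000)
τ = I·(Δω/dt) + ω₀×(Iω₀) = (-0.1500, -0.1000, -0.1600)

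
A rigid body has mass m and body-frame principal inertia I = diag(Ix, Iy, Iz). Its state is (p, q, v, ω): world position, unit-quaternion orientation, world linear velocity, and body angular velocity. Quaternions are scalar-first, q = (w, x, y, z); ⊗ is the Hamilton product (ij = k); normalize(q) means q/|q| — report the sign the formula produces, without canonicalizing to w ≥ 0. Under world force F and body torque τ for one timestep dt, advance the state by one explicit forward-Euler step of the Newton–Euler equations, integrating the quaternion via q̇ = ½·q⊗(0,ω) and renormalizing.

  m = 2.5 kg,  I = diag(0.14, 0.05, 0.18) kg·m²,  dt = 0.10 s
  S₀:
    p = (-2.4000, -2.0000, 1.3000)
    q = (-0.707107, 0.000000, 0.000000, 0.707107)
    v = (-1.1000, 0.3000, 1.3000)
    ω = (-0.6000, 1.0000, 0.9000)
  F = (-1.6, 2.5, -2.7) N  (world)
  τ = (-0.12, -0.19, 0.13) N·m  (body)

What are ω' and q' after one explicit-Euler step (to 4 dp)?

ω' = (-0.7693, 0.5768, 0.9422)
q' = (-0.7369, -0.0141, -0.0564, 0.6735)

precession coupling ω×(Iω) = (0.1170, 0.0216, 0.0540)
(τ − ω×Iω)/I = (-1.6929, -4.2320, 0.4222)
ω + α·dt = (-0.7693, 0.5768, 0.9422)
Hamilton product q⊗(0,ω) = (-0.6363963, -0.2828428, -1.1313712, -0.6363963)
q' = normalize(q + ½dt·q⊗(0,ω)) = (-0.7369, -0.0141, -0.0564, 0.6735)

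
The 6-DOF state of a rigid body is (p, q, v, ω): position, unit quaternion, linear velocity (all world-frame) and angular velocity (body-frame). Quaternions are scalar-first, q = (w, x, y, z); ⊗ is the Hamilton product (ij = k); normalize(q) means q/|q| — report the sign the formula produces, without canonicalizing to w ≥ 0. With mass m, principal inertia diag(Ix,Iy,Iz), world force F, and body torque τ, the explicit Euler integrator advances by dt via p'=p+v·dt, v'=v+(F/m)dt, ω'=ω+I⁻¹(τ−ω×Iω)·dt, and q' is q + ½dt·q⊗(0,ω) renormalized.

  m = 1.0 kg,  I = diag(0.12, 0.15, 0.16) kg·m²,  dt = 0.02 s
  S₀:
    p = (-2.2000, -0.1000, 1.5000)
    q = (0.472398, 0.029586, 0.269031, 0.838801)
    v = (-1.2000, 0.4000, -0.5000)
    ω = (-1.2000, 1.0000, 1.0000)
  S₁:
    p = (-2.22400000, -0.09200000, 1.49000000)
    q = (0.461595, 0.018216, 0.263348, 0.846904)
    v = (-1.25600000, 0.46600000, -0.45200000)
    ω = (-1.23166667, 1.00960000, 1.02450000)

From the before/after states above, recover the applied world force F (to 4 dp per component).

F = (-2.8000, 3.3000, 2.4000)

velocity change Δv = (-0.05600000, 0.06600000, 0.04800000)
m·(v₁−v₀)/dt = (-2.8000, 3.3000, 2.4000)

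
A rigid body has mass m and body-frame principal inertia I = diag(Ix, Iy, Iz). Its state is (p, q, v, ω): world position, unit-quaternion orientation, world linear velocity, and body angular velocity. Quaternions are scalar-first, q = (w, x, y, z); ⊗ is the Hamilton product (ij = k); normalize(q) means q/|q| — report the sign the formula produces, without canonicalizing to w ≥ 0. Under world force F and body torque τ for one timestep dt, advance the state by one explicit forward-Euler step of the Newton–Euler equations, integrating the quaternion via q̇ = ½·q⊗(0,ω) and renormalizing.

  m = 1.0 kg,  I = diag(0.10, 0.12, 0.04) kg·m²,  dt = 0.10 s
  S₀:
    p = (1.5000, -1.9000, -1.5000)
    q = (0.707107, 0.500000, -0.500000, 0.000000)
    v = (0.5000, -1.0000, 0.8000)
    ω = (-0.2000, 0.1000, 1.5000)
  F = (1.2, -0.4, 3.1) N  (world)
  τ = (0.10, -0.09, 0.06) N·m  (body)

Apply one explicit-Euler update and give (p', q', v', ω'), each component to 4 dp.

(τ − ω×Iω)/I = (1.1200, -0.6000, 1.5100)
ω + α·dt = (-0.0880, 0.0400, 1.6510)
2q̇ = q⊗(0,ω) = (0.1500000, -0.8914214, -0.6792893, 1.0106605)
q + ½dt·q⊗(0,ω), renormalized = (0.7126, 0.4541, -0.5324, 0.0504)
p' = p + v·dt = (1.5500, -2.0000, -1.4200)
v + (F/m)dt = (0.6200, -1.0400, 1.1100)

p' = (1.5500, -2.0000, -1.4200)
q' = (0.7126, 0.4541, -0.5324, 0.0504)
v' = (0.6200, -1.0400, 1.1100)
ω' = (-0.0880, 0.0400, 1.6510)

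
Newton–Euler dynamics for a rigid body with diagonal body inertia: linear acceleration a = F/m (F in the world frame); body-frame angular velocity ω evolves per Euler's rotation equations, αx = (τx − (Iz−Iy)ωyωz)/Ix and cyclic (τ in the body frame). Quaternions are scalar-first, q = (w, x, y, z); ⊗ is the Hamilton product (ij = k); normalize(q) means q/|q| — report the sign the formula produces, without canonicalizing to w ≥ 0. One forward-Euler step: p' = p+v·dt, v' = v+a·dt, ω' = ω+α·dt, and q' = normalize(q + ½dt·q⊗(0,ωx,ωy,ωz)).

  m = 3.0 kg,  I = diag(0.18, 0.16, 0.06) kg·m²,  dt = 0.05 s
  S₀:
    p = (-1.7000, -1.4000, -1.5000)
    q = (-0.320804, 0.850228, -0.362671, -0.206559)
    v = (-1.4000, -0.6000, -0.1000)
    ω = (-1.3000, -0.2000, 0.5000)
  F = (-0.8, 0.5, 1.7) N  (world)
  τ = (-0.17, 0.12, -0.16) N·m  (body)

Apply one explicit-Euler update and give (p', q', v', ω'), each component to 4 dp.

p' = (-1.7700, -1.4300, -1.5050)
q' = (-0.2922, 0.8546, -0.3648, -0.2265)
v' = (-1.4133, -0.5917, -0.0717)
ω' = (-1.3500, -0.1381, 0.3710)

linear accel F/m = (-0.2667, 0.1667, 0.5667)
p + v·dt = (-1.7700, -1.4300, -1.5050)
v' = v + a·dt = (-1.4133, -0.5917, -0.0717)
α = I⁻¹(τ − ω×Iω) = (-1.0000, 1.2375, -2.5800)
new body rate ω' = (-1.3500, -0.1381, 0.3710)
q⊗(0,ω) = (1.1360417, 0.1943979, -0.0924265, -0.8019199)
q + ½dt·q⊗(0,ω), renormalized = (-0.2922, 0.8546, -0.3648, -0.2265)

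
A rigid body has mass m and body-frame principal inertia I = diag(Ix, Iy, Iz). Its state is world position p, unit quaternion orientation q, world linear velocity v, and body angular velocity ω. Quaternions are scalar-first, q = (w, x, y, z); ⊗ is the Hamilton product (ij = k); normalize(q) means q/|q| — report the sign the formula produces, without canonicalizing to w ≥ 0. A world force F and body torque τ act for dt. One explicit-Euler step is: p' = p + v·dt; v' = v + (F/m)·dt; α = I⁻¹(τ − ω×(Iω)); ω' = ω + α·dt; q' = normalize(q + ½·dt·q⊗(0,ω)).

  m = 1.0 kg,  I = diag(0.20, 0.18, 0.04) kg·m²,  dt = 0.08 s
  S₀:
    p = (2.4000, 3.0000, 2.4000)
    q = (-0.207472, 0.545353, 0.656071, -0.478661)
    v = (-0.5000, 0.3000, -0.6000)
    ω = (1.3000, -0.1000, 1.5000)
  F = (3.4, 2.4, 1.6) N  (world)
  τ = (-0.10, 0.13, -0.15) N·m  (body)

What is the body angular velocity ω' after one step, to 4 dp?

gyro term ω×Iω = (0.0210, 0.3120, 0.0026)
α = I⁻¹(τ − ω×Iω) = (-0.6050, -1.0111, -3.8150)
ω + α·dt = (1.2516, -0.1809, 1.1948)

ω' = (1.2516, -0.1809, 1.1948)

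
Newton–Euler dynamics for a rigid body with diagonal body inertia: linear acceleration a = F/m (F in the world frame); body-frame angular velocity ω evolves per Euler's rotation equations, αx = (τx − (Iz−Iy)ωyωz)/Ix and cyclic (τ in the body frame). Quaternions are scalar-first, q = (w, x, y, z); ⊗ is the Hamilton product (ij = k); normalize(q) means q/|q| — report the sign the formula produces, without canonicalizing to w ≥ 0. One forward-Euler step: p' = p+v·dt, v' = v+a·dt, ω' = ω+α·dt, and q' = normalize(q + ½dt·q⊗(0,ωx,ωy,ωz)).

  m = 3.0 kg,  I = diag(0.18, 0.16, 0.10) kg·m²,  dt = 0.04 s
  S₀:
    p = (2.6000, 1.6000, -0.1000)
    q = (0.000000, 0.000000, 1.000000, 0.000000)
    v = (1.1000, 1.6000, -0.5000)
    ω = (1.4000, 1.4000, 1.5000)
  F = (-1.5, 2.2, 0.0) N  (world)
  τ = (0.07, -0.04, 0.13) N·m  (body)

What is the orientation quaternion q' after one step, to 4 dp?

q' = (-0.0280, 0.0300, 0.9988, -0.0280)

Hamilton product q⊗(0,ω) = (-1.4000000, 1.5000000, 0.0000000, -1.4000000)
updated quaternion q' = (-0.0280, 0.0300, 0.9988, -0.0280)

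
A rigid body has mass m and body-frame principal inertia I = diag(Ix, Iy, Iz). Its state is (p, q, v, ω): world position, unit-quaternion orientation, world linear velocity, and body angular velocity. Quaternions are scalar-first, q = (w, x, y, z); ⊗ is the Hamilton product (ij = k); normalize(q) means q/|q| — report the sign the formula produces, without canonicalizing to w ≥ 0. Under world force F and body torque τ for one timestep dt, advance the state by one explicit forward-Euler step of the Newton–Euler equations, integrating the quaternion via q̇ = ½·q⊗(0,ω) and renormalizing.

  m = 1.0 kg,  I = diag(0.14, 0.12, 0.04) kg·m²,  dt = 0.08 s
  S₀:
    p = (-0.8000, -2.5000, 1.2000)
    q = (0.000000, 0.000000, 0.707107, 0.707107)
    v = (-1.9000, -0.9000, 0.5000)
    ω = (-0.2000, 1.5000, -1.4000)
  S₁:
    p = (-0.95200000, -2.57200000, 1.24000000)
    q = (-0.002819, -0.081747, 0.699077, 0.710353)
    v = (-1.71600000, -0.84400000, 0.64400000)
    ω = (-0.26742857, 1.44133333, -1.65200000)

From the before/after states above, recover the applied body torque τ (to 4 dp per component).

rate change Δω = (-0.06742857, -0.05866667, -0.25200000)
applied torque τ = (0.0500, -0.0600, -0.1200)

τ = (0.0500, -0.0600, -0.1200)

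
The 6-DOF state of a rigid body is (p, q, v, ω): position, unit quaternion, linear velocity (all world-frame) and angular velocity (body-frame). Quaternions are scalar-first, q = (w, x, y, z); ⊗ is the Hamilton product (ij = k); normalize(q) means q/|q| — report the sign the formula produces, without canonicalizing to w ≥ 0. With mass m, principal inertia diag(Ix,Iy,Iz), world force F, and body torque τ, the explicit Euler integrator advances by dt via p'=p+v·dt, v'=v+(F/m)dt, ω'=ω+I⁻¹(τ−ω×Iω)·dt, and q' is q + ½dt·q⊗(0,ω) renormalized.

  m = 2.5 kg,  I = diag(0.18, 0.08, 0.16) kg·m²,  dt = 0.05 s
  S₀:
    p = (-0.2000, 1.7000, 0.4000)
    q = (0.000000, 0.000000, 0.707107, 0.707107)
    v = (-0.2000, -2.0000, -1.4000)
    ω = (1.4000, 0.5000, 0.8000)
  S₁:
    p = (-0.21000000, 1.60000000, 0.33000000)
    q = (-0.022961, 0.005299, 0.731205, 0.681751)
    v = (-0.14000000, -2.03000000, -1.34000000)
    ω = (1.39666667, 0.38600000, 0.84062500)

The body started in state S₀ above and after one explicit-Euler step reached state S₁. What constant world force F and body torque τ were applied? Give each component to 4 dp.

F = (3.0000, -1.5000, 3.0000)
τ = (0.0200, -0.1600, 0.0600)

rate change Δω = (-0.00333333, -0.11400000, 0.04062500)
I·α + gyro = (0.0200, -0.1600, 0.0600)
velocity change Δv = (0.06000000, -0.03000000, 0.06000000)
m·(v₁−v₀)/dt = (3.0000, -1.5000, 3.0000)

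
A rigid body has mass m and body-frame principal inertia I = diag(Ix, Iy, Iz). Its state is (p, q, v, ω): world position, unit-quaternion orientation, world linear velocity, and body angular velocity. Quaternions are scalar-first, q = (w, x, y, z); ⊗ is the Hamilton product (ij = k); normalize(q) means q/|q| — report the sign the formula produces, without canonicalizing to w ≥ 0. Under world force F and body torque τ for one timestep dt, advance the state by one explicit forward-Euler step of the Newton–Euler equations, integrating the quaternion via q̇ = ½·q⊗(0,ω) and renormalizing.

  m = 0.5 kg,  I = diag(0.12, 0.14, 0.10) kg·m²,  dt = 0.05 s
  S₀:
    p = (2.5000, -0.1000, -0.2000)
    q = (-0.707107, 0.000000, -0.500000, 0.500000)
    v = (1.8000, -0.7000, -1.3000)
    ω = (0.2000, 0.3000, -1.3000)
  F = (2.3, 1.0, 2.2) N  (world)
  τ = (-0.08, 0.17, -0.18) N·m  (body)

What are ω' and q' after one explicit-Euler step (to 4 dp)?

ω' = (0.1602, 0.3626, -1.3906)
q' = (-0.6867, 0.0090, -0.5025, 0.5252)

precession coupling ω×(Iω) = (0.0156, -0.0052, 0.0012)
angular accel α = (-0.7967, 1.2514, -1.8120)
ω + α·dt = (0.1602, 0.3626, -1.3906)
q⊗(0,ω) = (0.8000000, 0.3585786, -0.1121321, 1.0192391)
q' = normalize(q + ½dt·q⊗(0,ω)) = (-0.6867, 0.0090, -0.5025, 0.5252)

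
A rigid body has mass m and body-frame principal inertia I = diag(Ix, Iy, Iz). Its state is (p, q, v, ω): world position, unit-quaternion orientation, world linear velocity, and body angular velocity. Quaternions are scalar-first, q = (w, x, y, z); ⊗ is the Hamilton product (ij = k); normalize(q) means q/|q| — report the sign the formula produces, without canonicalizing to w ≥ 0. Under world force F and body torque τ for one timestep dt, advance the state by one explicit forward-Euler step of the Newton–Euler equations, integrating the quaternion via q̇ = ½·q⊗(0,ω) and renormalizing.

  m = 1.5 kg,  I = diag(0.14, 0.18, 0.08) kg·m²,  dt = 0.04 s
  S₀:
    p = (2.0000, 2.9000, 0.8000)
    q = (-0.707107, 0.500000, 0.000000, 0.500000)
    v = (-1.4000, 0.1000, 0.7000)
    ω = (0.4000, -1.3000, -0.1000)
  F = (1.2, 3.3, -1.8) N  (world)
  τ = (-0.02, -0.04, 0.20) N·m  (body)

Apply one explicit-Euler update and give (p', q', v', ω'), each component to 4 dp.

p' = (1.9440, 2.9040, 0.8280)
q' = (-0.7098, 0.5072, 0.0234, 0.4882)
v' = (-1.3680, 0.1880, 0.6520)
ω' = (0.3980, -1.3084, 0.0104)

linear accel F/m = (0.8000, 2.2000, -1.2000)
p' = p + v·dt = (1.9440, 2.9040, 0.8280)
v + (F/m)dt = (-1.3680, 0.1880, 0.6520)
α = I⁻¹(τ − ω×Iω) = (-0.0500, -0.2089, 2.7600)
new body rate ω' = (0.3980, -1.3084, 0.0104)
2q̇ = q⊗(0,ω) = (-0.1500000, 0.3671572, 1.1692391, -0.5792893)
updated quaternion q' = (-0.7098, 0.5072, 0.0234, 0.4882)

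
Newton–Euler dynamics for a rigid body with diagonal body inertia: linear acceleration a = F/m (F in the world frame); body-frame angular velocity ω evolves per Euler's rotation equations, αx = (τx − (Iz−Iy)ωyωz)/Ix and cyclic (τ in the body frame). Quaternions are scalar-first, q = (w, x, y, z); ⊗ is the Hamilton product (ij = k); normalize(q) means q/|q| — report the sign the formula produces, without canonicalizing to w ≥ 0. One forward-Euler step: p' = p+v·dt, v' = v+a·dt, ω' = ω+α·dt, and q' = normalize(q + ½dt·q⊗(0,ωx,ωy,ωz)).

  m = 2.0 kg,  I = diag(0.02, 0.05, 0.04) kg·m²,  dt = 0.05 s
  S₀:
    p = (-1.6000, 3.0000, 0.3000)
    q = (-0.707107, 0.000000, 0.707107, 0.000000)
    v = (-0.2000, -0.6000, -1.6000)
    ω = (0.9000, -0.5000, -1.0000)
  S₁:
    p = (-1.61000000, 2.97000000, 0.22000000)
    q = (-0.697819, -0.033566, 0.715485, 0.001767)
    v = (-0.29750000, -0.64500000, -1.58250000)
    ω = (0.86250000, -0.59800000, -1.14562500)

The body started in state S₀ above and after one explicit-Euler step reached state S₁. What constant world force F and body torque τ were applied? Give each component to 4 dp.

velocity change Δv = (-0.09750000, -0.04500000, 0.01750000)
m·(v₁−v₀)/dt = (-3.9000, -1.8000, 0.7000)
ω₁ − ω₀ = (-0.03750000, -0.09800000, -0.14562500)
I·α + gyro = (-0.0200, -0.0800, -0.1300)

F = (-3.9000, -1.8000, 0.7000)
τ = (-0.0200, -0.0800, -0.1300)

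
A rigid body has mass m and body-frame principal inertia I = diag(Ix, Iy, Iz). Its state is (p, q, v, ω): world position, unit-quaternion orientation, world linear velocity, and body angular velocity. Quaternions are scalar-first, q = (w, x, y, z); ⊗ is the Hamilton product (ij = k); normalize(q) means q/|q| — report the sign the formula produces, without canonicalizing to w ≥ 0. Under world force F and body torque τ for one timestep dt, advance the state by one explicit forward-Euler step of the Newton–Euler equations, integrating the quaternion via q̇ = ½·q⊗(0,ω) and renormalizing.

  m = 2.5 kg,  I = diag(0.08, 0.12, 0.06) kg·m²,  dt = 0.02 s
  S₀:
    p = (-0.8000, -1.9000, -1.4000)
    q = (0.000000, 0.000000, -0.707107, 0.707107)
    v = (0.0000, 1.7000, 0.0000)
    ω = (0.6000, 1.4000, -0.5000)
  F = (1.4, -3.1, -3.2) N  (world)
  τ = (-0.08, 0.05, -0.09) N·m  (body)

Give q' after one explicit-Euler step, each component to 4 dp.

2q̇ = q⊗(0,ω) = (1.3435033, -0.6363963, 0.4242642, 0.4242642)
updated quaternion q' = (0.0134, -0.0064, -0.7028, 0.7113)

q' = (0.0134, -0.0064, -0.7028, 0.7113)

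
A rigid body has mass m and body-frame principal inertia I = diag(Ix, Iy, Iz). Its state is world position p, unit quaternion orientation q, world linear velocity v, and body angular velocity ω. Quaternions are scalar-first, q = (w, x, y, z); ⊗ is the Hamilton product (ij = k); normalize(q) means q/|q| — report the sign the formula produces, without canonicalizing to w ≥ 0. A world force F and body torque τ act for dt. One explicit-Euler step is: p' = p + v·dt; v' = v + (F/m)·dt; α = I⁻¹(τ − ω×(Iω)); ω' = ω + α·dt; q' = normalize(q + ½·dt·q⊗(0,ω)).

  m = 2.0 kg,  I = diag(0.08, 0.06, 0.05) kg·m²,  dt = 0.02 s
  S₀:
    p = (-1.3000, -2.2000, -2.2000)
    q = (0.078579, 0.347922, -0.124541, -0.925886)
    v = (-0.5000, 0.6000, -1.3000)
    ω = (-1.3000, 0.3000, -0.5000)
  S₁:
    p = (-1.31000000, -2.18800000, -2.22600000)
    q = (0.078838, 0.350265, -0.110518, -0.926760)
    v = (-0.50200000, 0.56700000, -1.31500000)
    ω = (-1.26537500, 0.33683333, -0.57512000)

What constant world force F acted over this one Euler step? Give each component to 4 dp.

Δv = v₁−v₀ = (-0.00200000, -0.03300000, -0.01500000)
m·(v₁−v₀)/dt = (-0.2000, -3.3000, -1.5000)

F = (-0.2000, -3.3000, -1.5000)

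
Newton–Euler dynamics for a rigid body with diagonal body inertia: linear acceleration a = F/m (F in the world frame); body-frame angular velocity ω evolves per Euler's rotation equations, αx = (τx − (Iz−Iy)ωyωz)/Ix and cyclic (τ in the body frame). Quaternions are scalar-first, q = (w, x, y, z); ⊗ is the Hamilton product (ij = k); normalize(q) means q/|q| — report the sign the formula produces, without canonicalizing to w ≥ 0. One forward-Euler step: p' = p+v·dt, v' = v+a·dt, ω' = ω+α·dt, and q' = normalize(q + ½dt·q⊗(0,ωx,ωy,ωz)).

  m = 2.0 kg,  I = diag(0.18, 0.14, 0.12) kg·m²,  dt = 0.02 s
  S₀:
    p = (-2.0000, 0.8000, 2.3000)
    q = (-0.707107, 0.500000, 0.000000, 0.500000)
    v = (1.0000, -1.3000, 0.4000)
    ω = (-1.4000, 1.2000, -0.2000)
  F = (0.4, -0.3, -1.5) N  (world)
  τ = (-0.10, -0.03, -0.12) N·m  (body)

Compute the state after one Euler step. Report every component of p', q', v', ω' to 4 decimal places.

p' = (-1.9800, 0.7740, 2.3080)
q' = (-0.6990, 0.5038, -0.0145, 0.5073)
v' = (1.0040, -1.3030, 0.3850)
ω' = (-1.4116, 1.1933, -0.2312)

p' = p + v·dt = (-1.9800, 0.7740, 2.3080)
v' = v + a·dt = (1.0040, -1.3030, 0.3850)
ω×(Iω) gyroscopic = (0.0048, 0.0168, 0.0672)
(τ − ω×Iω)/I = (-0.5822, -0.3343, -1.5600)
ω' = ω + α·dt = (-1.4116, 1.1933, -0.2312)
2q̇ = q⊗(0,ω) = (0.8000000, 0.3899498, -1.4485284, 0.7414214)
q + ½dt·q⊗(0,ω), renormalized = (-0.6990, 0.5038, -0.0145, 0.5073)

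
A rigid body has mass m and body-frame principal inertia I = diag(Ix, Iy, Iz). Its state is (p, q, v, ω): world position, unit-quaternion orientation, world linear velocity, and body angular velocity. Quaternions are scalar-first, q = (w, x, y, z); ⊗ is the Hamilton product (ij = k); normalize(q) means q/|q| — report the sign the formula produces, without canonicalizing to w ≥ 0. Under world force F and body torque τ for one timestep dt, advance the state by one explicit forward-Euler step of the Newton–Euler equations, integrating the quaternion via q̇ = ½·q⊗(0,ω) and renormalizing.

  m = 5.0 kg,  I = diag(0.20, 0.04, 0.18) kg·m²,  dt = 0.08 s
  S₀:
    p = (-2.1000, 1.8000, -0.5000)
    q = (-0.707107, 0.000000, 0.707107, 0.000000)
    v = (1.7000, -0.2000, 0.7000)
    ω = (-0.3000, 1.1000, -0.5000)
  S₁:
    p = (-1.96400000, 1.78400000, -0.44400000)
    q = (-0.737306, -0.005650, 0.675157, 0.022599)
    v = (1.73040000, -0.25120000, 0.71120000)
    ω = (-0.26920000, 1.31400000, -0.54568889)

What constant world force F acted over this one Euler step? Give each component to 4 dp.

v₁ − v₀ = (0.03040000, -0.05120000, 0.01120000)
F = m·Δv/dt = (1.9000, -3.2000, 0.7000)

F = (1.9000, -3.2000, 0.7000)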